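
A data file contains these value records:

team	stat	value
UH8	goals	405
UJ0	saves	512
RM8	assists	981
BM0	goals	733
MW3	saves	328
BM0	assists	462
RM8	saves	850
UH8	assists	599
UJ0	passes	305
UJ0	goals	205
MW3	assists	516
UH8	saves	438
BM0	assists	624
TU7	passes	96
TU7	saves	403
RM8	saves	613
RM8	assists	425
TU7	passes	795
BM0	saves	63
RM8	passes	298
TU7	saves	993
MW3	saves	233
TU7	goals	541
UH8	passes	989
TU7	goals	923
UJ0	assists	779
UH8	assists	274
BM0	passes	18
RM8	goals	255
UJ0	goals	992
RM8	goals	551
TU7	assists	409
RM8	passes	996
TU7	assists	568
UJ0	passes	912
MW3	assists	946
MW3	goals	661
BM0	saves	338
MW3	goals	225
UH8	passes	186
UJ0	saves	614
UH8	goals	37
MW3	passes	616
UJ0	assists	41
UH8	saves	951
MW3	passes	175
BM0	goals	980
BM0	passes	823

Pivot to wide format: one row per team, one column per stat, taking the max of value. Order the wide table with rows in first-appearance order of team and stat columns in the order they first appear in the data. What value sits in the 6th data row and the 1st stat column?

923

With rows in first-appearance order of team, row 6 is team=TU7. stat columns in first-appearance order: goals, saves, assists, passes; column 1 is goals.
Long rows with team=TU7, stat=goals: max(541, 923) = 923.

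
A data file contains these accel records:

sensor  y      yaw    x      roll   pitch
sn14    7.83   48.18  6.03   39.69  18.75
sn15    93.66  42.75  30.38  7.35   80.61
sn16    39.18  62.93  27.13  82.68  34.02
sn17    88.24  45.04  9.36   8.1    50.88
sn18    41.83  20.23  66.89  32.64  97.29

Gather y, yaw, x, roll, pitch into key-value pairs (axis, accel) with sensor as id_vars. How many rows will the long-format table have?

5 sensor values × 5 melted columns = 25 rows.

25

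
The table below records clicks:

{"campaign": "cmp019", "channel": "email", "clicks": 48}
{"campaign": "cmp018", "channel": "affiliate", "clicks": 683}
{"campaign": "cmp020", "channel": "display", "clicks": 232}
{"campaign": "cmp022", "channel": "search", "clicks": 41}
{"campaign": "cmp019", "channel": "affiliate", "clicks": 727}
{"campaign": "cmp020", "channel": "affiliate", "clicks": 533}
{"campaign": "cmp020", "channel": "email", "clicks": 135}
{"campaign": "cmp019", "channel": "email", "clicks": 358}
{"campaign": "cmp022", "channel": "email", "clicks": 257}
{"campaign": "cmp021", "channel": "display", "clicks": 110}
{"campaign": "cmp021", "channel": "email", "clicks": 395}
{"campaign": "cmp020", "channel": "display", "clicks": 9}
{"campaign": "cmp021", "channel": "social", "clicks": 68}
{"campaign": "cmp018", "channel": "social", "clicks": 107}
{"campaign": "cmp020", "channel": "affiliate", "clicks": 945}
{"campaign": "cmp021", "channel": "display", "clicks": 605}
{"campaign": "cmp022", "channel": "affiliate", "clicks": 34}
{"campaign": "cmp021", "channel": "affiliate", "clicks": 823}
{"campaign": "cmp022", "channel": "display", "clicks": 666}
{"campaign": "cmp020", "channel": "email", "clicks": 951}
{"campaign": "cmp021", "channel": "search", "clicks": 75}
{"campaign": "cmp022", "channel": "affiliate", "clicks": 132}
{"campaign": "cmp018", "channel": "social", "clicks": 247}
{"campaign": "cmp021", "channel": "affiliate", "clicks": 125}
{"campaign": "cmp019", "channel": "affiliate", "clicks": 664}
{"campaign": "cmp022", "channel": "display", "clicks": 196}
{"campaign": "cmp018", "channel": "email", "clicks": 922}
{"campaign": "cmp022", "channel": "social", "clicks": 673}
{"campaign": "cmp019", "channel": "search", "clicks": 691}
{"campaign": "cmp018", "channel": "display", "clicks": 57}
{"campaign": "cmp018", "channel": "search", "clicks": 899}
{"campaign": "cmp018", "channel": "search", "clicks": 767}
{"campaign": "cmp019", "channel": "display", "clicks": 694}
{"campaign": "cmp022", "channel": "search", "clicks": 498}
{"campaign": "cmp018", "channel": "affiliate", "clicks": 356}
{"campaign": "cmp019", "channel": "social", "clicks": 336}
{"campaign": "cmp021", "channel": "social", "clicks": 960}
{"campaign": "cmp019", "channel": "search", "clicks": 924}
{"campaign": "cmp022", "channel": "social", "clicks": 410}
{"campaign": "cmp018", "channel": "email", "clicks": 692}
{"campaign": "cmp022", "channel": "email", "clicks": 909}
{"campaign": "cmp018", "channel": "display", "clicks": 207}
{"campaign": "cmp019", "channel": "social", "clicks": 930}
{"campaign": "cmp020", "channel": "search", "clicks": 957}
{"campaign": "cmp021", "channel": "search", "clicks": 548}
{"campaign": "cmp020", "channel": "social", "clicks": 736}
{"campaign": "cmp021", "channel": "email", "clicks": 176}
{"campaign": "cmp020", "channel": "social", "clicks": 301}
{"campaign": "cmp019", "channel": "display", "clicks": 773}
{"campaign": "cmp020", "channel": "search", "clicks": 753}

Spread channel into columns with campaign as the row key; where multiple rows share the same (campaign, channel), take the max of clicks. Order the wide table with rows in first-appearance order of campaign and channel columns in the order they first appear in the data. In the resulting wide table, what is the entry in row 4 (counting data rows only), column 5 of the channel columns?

673

With rows in first-appearance order of campaign, row 4 is campaign=cmp022. channel columns in first-appearance order: email, affiliate, display, search, social; column 5 is social.
Long rows with campaign=cmp022, channel=social: max(673, 410) = 673.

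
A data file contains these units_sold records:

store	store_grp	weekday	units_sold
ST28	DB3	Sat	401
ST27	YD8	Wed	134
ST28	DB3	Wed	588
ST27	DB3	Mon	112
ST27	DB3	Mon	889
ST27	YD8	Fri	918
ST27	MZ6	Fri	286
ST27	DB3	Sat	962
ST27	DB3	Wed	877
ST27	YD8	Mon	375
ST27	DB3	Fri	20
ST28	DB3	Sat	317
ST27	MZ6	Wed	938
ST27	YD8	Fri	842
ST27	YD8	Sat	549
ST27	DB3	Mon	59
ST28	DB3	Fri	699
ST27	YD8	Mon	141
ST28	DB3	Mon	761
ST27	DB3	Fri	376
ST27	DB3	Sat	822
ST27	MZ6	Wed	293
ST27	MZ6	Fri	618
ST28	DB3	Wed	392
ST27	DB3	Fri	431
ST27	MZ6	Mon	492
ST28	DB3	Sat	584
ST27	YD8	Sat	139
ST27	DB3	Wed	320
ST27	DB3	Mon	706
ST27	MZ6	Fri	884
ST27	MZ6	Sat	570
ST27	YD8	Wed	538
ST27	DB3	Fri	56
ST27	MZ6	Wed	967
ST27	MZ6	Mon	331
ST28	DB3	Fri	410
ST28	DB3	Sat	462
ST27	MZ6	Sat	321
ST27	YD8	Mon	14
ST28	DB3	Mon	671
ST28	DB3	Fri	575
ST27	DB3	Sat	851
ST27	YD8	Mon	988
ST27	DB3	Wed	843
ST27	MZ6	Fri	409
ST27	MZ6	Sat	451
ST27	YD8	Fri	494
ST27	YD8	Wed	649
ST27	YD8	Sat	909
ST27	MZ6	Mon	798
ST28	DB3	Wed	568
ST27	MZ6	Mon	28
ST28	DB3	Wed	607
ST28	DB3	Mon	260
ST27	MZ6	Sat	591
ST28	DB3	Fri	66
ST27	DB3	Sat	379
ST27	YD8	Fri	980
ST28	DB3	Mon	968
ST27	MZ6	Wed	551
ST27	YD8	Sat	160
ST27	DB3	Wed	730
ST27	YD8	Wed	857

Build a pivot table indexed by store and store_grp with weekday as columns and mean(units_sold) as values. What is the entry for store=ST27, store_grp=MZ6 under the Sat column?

483.25

Rows with store=ST27, store_grp=MZ6 and weekday=Sat: units_sold values are 570, 321, 451, 591.
(570 + 321 + 451 + 591) / 4 = 483.25.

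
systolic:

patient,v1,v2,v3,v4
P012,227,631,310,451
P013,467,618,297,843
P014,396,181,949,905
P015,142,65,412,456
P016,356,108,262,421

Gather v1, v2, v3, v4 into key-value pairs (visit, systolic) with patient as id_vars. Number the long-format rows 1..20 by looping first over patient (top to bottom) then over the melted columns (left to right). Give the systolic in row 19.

20 rows total (5 × 4). Row 19: index ⌊(19-1)/4⌋ = 4 into patient → P016; (19-1) mod 4 = 2 into the melted columns → v3.
So row 19 is (P016, v3, 262); systolic = 262.

262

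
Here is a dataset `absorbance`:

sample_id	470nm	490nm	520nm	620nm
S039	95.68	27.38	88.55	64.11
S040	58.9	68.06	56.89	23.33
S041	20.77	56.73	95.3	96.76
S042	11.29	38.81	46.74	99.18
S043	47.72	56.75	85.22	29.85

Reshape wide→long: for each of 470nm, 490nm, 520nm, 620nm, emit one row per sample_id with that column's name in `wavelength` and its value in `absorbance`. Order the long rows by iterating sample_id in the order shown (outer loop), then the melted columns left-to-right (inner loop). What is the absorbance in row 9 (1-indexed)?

20.77

20 rows total (5 × 4). Row 9: index ⌊(9-1)/4⌋ = 2 into sample_id → S041; (9-1) mod 4 = 0 into the melted columns → 470nm.
So row 9 is (S041, 470nm, 20.77); absorbance = 20.77.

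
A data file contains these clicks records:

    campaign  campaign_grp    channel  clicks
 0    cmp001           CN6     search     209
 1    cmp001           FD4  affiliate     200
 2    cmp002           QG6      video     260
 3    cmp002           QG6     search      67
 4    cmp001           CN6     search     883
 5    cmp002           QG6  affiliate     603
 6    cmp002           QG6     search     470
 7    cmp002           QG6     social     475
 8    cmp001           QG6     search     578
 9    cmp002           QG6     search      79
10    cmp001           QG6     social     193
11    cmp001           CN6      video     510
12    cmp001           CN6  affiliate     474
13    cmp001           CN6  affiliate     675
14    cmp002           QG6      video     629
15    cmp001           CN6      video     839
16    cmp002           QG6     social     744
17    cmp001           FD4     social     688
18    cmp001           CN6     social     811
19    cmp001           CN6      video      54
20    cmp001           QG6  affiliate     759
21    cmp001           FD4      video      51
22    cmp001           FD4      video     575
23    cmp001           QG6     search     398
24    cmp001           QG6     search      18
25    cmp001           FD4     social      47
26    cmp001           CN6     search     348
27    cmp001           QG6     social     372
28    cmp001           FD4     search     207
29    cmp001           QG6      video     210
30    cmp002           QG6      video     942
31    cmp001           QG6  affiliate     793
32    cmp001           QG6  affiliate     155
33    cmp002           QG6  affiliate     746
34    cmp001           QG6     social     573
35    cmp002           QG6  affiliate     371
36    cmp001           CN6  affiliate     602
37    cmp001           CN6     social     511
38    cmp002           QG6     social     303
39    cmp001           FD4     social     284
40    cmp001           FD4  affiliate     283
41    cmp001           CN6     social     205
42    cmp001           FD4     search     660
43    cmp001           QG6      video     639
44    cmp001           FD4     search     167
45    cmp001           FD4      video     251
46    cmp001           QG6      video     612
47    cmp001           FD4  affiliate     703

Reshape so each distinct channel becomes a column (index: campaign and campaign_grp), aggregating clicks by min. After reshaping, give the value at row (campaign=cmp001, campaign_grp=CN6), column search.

209

Rows with campaign=cmp001, campaign_grp=CN6 and channel=search: clicks values are 209, 883, 348.
min(209, 883, 348) = 209.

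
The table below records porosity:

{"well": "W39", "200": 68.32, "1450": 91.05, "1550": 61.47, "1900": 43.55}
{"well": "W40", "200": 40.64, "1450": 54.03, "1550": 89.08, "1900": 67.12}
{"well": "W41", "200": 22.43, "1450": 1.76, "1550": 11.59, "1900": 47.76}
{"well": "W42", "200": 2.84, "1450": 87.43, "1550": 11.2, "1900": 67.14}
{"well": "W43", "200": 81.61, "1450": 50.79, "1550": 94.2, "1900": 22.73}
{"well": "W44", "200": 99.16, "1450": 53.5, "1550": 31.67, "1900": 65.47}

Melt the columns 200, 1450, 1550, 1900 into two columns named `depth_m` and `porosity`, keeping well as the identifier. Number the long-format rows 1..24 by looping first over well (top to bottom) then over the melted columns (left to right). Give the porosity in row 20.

24 rows total (6 × 4). Row 20: index ⌊(20-1)/4⌋ = 4 into well → W43; (20-1) mod 4 = 3 into the melted columns → 1900.
So row 20 is (W43, 1900, 22.73); porosity = 22.73.

22.73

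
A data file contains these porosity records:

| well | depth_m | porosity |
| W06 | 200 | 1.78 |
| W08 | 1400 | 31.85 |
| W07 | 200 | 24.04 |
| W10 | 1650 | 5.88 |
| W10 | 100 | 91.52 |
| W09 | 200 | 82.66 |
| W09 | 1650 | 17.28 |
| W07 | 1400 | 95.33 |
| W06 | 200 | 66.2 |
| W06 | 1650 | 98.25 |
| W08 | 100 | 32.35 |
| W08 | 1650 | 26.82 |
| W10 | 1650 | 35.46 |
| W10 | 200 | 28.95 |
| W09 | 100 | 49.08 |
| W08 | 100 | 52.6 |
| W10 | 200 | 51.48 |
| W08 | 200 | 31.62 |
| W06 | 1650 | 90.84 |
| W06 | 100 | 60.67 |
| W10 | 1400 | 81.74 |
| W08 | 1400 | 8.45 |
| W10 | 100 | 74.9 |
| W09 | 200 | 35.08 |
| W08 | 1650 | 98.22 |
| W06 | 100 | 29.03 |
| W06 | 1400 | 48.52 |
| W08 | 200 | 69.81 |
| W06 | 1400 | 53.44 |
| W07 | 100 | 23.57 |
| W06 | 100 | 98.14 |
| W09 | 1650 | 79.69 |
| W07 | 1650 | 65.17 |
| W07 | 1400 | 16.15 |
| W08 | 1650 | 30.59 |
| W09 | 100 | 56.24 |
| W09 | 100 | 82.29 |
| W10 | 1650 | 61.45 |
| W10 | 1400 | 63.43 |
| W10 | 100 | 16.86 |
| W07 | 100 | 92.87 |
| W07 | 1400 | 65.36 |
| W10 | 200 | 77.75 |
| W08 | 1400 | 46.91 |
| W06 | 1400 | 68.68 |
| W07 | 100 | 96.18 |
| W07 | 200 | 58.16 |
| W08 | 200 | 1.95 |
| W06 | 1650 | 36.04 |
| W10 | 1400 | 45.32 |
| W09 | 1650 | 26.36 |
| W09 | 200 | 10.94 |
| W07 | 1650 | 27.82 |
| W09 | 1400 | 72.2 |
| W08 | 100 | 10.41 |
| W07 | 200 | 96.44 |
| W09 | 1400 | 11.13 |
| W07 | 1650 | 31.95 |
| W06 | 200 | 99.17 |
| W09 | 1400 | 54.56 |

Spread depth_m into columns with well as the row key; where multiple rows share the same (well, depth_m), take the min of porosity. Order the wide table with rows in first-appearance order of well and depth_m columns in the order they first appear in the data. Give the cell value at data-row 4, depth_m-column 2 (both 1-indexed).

With rows in first-appearance order of well, row 4 is well=W10. depth_m columns in first-appearance order: 200, 1400, 1650, 100; column 2 is 1400.
Long rows with well=W10, depth_m=1400: min(81.74, 63.43, 45.32) = 45.32.

45.32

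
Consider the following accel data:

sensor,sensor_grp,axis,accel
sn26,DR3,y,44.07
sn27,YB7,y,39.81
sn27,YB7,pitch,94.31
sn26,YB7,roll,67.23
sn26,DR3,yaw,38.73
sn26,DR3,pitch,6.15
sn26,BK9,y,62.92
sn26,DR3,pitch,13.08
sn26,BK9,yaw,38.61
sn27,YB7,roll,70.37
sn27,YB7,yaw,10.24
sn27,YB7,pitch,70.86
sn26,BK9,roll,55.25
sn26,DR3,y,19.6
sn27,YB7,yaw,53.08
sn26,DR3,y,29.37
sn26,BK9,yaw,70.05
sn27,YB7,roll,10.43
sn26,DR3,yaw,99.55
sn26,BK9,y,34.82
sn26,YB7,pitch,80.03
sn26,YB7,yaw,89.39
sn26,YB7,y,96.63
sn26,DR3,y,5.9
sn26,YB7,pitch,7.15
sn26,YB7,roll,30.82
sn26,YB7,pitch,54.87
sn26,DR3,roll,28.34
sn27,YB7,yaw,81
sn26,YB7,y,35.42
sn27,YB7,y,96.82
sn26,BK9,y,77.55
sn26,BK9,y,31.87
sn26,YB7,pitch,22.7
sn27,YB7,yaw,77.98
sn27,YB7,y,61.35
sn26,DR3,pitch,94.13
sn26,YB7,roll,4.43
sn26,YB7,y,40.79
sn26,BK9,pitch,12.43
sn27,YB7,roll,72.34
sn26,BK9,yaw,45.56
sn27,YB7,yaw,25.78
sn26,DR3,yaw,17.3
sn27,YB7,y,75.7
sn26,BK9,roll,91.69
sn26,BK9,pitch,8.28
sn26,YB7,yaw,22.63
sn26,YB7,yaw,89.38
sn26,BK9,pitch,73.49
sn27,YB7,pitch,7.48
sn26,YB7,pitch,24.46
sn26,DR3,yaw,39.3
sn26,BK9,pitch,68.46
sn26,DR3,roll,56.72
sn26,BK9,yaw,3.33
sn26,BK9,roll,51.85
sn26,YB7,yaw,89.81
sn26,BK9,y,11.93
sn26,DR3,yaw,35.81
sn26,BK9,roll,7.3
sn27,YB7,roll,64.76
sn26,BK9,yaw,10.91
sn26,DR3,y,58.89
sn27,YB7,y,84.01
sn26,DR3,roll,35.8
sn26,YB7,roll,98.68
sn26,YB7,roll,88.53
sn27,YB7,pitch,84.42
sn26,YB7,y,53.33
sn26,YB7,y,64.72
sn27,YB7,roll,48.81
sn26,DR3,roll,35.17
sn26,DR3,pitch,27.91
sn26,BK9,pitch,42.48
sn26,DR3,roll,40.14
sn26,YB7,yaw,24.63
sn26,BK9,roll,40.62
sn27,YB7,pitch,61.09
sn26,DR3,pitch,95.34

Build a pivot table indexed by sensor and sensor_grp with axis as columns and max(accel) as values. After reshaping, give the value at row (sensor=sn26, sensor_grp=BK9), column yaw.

Rows with sensor=sn26, sensor_grp=BK9 and axis=yaw: accel values are 38.61, 70.05, 45.56, 3.33, 10.91.
max(38.61, 70.05, 45.56, 3.33, 10.91) = 70.05.

70.05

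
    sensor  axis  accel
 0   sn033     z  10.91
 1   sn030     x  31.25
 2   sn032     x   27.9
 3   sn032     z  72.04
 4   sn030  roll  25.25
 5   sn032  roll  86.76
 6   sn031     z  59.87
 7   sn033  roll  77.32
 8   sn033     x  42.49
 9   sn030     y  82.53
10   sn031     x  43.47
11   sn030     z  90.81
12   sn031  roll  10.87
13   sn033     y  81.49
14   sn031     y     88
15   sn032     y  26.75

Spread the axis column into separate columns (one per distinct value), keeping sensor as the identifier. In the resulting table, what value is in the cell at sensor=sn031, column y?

Wide layout: rows indexed by sensor, columns are the 4 distinct axis values (z, x, roll, y).
Cell (sensor=sn031, axis=y) draws from the long row where sensor=sn031 and axis=y, which has accel=88.

88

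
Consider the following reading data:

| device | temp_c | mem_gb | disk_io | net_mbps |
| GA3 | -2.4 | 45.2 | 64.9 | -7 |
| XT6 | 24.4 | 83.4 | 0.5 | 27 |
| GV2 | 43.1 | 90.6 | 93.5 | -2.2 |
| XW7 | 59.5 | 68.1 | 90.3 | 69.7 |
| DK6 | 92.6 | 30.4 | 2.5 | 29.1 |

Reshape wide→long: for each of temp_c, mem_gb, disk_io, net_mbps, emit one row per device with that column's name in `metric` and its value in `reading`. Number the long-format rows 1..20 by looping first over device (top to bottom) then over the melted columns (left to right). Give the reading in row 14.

20 rows total (5 × 4). Row 14: index ⌊(14-1)/4⌋ = 3 into device → XW7; (14-1) mod 4 = 1 into the melted columns → mem_gb.
So row 14 is (XW7, mem_gb, 68.1); reading = 68.1.

68.1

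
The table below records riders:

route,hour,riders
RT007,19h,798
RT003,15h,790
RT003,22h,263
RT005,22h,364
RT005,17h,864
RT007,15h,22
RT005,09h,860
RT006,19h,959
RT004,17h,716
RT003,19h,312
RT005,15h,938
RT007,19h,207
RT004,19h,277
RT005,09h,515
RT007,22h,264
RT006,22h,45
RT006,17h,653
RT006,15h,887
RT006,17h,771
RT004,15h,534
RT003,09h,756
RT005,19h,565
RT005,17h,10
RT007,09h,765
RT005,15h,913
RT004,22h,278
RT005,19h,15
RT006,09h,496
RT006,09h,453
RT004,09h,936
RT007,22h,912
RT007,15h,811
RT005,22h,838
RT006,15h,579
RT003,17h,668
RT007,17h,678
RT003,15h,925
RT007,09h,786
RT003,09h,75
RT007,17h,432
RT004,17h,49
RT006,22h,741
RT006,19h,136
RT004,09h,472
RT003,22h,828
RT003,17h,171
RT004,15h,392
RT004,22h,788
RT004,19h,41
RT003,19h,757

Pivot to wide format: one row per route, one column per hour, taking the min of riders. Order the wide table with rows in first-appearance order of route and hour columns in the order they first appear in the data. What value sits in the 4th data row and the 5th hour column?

With rows in first-appearance order of route, row 4 is route=RT006. hour columns in first-appearance order: 19h, 15h, 22h, 17h, 09h; column 5 is 09h.
Long rows with route=RT006, hour=09h: min(496, 453) = 453.

453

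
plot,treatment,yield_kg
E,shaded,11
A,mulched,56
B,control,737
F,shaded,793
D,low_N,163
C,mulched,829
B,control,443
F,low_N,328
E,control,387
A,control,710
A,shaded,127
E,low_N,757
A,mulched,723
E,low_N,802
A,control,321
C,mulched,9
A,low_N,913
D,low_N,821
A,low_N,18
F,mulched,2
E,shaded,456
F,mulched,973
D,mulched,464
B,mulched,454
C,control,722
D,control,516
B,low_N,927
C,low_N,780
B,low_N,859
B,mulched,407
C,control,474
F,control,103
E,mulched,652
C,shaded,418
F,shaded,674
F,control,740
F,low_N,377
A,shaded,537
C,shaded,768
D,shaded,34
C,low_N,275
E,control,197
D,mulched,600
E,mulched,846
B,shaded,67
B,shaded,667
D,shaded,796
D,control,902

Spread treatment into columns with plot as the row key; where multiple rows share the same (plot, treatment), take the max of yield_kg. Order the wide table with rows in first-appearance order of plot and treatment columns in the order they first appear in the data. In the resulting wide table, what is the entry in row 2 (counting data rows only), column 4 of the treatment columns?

With rows in first-appearance order of plot, row 2 is plot=A. treatment columns in first-appearance order: shaded, mulched, control, low_N; column 4 is low_N.
Long rows with plot=A, treatment=low_N: max(913, 18) = 913.

913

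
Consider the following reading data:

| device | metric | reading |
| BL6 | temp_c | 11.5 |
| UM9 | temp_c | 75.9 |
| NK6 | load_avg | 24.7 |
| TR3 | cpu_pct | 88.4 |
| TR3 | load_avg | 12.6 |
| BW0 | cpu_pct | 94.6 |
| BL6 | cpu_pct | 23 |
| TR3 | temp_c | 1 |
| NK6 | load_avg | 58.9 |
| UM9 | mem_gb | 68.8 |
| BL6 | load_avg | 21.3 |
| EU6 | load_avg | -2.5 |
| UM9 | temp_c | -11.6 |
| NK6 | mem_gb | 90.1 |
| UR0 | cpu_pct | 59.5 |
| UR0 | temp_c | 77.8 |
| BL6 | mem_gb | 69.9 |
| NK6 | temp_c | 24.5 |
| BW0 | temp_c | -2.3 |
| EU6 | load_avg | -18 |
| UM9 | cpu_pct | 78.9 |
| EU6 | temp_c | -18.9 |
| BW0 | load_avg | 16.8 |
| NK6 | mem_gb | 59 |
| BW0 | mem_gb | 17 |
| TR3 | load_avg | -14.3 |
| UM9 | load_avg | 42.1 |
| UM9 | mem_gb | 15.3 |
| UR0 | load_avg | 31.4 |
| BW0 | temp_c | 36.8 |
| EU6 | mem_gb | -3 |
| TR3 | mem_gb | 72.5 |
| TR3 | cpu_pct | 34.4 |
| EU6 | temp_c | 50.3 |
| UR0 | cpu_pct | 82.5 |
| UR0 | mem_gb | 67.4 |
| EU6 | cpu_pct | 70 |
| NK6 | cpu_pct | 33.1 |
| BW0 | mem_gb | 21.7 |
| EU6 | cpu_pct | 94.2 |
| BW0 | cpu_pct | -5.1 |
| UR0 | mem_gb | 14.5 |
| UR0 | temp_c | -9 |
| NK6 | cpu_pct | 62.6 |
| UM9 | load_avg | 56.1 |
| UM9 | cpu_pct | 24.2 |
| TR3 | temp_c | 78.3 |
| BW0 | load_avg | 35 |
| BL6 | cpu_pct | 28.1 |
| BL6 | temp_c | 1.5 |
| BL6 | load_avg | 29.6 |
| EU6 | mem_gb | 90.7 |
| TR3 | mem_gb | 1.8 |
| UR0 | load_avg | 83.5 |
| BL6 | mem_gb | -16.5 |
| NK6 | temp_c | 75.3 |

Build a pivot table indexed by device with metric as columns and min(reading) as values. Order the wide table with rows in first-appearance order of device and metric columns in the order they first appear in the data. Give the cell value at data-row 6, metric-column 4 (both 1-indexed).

-3

With rows in first-appearance order of device, row 6 is device=EU6. metric columns in first-appearance order: temp_c, load_avg, cpu_pct, mem_gb; column 4 is mem_gb.
Long rows with device=EU6, metric=mem_gb: min(-3, 90.7) = -3.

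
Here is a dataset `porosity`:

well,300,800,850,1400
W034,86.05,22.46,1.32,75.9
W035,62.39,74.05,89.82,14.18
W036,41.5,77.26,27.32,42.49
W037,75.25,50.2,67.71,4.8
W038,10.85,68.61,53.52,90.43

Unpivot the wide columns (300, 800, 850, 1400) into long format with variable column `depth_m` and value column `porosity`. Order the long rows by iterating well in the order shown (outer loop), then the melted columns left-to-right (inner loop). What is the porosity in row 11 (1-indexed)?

20 rows total (5 × 4). Row 11: index ⌊(11-1)/4⌋ = 2 into well → W036; (11-1) mod 4 = 2 into the melted columns → 850.
So row 11 is (W036, 850, 27.32); porosity = 27.32.

27.32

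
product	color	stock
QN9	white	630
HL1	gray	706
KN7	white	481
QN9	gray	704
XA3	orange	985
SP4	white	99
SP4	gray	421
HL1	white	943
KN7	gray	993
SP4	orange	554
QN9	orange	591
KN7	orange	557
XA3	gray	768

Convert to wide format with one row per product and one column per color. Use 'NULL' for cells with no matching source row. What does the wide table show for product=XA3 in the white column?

No long-format row has product=XA3 and color=white, so the cell is NULL.

NULL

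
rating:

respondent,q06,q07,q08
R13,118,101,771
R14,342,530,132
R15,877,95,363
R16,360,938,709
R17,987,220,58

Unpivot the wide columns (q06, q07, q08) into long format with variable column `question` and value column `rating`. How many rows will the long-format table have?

15

5 respondent values × 3 melted columns = 15 rows.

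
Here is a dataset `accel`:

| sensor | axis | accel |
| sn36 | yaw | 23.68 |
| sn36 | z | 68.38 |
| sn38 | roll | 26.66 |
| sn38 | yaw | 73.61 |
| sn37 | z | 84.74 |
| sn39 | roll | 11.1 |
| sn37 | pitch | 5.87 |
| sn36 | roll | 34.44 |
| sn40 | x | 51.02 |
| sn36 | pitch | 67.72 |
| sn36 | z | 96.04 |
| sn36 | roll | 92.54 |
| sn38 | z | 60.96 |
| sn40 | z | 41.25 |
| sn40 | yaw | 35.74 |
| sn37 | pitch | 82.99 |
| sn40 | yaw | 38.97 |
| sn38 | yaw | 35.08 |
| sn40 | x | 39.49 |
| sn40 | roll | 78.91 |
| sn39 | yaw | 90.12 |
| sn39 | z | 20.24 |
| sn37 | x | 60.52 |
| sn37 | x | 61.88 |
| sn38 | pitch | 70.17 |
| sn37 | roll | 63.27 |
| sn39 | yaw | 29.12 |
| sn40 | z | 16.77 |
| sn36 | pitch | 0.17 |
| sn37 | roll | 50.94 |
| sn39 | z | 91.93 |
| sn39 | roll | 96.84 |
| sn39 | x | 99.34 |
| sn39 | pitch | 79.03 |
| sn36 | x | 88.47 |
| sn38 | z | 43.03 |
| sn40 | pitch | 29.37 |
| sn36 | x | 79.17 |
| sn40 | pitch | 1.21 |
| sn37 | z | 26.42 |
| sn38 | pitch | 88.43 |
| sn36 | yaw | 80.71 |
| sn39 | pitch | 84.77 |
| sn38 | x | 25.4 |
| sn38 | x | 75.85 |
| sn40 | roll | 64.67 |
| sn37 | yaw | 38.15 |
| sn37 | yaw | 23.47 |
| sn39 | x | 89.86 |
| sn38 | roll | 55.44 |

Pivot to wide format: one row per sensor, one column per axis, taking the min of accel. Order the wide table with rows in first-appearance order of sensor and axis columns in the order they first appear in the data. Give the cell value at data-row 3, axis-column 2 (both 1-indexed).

26.42

With rows in first-appearance order of sensor, row 3 is sensor=sn37. axis columns in first-appearance order: yaw, z, roll, pitch, x; column 2 is z.
Long rows with sensor=sn37, axis=z: min(84.74, 26.42) = 26.42.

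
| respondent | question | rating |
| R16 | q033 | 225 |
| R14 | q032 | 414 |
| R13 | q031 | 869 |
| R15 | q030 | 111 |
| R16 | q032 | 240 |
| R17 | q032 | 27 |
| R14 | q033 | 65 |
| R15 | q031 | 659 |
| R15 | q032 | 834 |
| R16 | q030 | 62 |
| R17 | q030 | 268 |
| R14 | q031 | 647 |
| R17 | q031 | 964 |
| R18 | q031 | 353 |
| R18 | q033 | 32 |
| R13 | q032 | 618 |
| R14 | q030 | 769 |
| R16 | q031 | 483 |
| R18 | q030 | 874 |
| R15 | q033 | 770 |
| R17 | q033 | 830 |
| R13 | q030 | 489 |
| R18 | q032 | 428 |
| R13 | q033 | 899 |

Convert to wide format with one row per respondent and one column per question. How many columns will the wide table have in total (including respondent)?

5

1 column for respondent plus 4 distinct question values → 5 columns.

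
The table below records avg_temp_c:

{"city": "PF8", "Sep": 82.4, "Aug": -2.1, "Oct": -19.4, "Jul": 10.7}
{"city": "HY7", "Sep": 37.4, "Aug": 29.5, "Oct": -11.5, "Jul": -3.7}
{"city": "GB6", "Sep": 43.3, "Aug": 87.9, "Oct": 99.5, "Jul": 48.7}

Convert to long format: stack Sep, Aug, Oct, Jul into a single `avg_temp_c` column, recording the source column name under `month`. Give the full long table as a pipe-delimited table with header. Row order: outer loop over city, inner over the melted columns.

Each (city, column) pair becomes one row: 3 × 4 = 12 rows.
For example, (PF8, Sep) → avg_temp_c=82.4.

| city | month | avg_temp_c |
| PF8 | Sep | 82.4 |
| PF8 | Aug | -2.1 |
| PF8 | Oct | -19.4 |
| PF8 | Jul | 10.7 |
| HY7 | Sep | 37.4 |
| HY7 | Aug | 29.5 |
| HY7 | Oct | -11.5 |
| HY7 | Jul | -3.7 |
| GB6 | Sep | 43.3 |
| GB6 | Aug | 87.9 |
| GB6 | Oct | 99.5 |
| GB6 | Jul | 48.7 |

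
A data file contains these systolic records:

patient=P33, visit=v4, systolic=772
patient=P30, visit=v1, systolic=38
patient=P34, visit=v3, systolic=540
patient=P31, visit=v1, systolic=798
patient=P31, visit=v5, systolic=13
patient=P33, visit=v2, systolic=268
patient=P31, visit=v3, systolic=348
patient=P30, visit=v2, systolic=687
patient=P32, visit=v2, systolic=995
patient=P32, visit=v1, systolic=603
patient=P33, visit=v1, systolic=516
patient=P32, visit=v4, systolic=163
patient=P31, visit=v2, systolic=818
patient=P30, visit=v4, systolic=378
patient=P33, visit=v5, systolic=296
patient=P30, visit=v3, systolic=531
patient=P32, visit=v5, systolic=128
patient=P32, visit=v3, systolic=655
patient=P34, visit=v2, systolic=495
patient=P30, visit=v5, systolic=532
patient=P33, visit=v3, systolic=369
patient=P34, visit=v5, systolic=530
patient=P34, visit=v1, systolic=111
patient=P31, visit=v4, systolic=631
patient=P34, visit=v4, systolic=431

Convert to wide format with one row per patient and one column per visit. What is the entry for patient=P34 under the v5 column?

Wide layout: rows indexed by patient, columns are the 5 distinct visit values (v4, v1, v3, v5, v2).
Cell (patient=P34, visit=v5) draws from the long row where patient=P34 and visit=v5, which has systolic=530.

530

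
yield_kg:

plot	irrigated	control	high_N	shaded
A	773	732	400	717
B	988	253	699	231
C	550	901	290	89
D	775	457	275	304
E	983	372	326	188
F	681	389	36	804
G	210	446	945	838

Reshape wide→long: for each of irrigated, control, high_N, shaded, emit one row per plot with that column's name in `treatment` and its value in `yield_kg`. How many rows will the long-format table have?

28

7 plot values × 4 melted columns = 28 rows.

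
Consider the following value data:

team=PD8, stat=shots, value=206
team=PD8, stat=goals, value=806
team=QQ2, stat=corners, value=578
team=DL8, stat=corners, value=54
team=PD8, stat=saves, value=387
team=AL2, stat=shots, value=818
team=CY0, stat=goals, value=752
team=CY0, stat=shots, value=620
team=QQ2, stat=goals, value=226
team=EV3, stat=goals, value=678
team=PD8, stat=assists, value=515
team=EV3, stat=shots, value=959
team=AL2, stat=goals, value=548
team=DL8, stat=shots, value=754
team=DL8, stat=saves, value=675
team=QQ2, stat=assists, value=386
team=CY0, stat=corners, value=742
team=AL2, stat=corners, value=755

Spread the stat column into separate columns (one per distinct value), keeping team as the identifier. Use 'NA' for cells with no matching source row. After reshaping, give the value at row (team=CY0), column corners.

The long row with team=CY0, stat=corners has value=742.

742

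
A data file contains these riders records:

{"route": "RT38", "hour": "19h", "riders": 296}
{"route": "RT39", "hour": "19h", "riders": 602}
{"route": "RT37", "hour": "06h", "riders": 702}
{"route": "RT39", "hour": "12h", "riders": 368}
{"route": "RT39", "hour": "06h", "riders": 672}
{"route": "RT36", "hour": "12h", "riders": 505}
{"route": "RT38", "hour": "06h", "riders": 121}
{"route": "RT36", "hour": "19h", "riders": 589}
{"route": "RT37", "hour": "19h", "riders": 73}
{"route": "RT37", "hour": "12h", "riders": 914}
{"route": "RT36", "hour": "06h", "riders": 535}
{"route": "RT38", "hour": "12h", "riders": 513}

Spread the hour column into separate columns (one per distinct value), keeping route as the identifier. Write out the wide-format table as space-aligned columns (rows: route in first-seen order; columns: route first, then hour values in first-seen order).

Columns: route plus the 3 distinct hour values (19h, 06h, 12h).
For example, row RT38 column 19h takes riders=296 from the long row (RT38, 19h).

route  19h  06h  12h
RT38   296  121  513
RT39   602  672  368
RT37   73   702  914
RT36   589  535  505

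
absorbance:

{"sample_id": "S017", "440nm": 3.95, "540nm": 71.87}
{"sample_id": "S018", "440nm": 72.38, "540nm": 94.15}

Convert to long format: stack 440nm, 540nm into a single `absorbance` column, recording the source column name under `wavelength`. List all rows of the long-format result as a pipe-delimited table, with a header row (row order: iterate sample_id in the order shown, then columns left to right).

Each (sample_id, column) pair becomes one row: 2 × 2 = 4 rows.
For example, (S017, 440nm) → absorbance=3.95.

| sample_id | wavelength | absorbance |
| S017 | 440nm | 3.95 |
| S017 | 540nm | 71.87 |
| S018 | 440nm | 72.38 |
| S018 | 540nm | 94.15 |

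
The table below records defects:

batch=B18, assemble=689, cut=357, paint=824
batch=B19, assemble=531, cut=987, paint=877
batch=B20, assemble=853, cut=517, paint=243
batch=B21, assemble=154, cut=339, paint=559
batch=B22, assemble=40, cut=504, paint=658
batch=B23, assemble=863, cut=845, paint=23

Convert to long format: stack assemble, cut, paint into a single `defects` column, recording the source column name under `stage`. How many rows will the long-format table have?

18

6 batch values × 3 melted columns = 18 rows.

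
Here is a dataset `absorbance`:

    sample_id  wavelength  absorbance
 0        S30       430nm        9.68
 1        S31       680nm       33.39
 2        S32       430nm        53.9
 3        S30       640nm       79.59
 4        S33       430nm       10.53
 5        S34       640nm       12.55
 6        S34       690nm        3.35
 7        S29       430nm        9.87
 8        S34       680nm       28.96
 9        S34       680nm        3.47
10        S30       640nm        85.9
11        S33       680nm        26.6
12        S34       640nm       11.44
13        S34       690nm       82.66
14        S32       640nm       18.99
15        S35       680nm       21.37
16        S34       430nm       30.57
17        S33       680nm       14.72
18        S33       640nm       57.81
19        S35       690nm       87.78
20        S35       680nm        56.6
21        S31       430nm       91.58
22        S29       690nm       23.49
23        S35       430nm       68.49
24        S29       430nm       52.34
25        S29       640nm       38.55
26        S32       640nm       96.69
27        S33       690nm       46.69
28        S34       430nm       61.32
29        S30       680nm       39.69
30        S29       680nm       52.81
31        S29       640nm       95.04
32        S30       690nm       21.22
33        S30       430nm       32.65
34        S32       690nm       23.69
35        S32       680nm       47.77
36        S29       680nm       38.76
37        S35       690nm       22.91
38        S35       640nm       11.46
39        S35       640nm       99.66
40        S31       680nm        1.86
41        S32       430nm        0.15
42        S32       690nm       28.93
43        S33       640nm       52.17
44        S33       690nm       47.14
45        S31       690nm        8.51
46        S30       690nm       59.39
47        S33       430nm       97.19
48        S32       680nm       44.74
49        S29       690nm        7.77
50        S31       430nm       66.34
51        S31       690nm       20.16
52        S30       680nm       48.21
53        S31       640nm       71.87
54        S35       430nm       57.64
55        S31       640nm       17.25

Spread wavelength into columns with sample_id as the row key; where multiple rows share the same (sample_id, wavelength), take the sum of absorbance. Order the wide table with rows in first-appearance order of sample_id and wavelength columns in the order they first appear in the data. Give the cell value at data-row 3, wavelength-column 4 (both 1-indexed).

52.62

With rows in first-appearance order of sample_id, row 3 is sample_id=S32. wavelength columns in first-appearance order: 430nm, 680nm, 640nm, 690nm; column 4 is 690nm.
Long rows with sample_id=S32, wavelength=690nm: 23.69 + 28.93 = 52.62.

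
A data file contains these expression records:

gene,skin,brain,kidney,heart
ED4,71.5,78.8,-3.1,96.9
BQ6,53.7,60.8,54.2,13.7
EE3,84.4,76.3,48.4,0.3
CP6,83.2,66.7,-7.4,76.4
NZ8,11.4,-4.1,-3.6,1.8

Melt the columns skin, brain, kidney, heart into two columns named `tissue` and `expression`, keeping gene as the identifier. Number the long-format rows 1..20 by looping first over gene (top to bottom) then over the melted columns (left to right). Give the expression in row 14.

66.7

20 rows total (5 × 4). Row 14: index ⌊(14-1)/4⌋ = 3 into gene → CP6; (14-1) mod 4 = 1 into the melted columns → brain.
So row 14 is (CP6, brain, 66.7); expression = 66.7.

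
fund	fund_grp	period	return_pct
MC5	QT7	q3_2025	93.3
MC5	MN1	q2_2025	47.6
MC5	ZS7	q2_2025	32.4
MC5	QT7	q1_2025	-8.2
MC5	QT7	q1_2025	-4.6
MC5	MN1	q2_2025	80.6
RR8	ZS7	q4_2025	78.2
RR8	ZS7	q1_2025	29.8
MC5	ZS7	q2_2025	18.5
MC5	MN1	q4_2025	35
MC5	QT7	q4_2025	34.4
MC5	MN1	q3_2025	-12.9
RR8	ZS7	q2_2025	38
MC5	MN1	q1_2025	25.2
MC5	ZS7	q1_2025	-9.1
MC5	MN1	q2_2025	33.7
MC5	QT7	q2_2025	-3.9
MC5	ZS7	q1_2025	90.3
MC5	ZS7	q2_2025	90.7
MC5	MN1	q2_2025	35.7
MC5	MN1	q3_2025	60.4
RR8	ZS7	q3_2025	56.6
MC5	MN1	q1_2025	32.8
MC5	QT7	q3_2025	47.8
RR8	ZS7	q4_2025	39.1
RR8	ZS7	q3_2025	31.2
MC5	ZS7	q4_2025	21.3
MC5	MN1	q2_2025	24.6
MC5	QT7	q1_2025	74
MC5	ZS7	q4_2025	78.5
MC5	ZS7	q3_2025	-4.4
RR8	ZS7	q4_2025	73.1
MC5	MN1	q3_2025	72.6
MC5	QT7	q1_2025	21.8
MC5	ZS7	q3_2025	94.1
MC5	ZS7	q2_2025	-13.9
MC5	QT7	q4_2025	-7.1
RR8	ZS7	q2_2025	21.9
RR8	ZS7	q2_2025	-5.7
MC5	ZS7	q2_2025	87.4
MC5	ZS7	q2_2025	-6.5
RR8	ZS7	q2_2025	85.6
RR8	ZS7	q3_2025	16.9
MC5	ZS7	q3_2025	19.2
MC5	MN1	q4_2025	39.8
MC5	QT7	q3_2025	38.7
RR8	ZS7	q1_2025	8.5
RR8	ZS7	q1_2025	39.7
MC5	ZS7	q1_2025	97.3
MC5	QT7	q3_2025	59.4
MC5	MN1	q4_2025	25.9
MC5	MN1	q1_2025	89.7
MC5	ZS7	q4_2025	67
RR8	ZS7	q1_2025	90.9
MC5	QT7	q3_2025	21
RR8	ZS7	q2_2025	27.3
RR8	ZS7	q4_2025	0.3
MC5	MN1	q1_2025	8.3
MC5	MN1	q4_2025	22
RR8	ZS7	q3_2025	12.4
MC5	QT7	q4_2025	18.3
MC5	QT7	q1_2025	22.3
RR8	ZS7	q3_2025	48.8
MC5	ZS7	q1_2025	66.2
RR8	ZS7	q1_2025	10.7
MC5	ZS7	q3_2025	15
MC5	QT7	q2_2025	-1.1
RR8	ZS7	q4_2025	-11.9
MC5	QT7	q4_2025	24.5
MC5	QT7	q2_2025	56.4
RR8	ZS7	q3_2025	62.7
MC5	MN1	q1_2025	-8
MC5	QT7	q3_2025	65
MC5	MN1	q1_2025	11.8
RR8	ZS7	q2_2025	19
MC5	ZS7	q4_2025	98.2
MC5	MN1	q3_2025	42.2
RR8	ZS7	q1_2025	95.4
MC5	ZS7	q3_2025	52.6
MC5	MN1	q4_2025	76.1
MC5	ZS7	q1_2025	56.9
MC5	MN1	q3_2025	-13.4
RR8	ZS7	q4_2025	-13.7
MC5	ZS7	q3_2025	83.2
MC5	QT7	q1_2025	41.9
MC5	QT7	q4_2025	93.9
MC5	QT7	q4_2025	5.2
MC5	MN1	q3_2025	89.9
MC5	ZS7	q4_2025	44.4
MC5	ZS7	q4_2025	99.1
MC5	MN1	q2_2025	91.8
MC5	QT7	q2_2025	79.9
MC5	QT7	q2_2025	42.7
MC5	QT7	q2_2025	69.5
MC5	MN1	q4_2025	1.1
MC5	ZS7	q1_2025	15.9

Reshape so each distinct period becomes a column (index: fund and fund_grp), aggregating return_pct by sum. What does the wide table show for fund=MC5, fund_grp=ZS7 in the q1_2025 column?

Rows with fund=MC5, fund_grp=ZS7 and period=q1_2025: return_pct values are -9.1, 90.3, 97.3, 66.2, 56.9, 15.9.
-9.1 + 90.3 + 97.3 + 66.2 + 56.9 + 15.9 = 317.5.

317.5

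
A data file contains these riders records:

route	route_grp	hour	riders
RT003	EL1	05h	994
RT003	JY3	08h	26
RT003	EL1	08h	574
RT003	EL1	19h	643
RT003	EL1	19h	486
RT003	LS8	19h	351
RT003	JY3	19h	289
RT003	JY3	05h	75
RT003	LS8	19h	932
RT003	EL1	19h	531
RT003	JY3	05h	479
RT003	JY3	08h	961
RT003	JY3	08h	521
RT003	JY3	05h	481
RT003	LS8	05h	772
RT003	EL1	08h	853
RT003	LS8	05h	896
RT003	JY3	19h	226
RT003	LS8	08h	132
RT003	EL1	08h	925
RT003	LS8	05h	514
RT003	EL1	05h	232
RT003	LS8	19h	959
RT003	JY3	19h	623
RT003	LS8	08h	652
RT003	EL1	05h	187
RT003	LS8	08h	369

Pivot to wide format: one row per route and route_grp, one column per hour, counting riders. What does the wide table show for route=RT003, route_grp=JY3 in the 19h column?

3

Rows with route=RT003, route_grp=JY3 and hour=19h: riders values are 289, 226, 623.
3 rows match — count = 3.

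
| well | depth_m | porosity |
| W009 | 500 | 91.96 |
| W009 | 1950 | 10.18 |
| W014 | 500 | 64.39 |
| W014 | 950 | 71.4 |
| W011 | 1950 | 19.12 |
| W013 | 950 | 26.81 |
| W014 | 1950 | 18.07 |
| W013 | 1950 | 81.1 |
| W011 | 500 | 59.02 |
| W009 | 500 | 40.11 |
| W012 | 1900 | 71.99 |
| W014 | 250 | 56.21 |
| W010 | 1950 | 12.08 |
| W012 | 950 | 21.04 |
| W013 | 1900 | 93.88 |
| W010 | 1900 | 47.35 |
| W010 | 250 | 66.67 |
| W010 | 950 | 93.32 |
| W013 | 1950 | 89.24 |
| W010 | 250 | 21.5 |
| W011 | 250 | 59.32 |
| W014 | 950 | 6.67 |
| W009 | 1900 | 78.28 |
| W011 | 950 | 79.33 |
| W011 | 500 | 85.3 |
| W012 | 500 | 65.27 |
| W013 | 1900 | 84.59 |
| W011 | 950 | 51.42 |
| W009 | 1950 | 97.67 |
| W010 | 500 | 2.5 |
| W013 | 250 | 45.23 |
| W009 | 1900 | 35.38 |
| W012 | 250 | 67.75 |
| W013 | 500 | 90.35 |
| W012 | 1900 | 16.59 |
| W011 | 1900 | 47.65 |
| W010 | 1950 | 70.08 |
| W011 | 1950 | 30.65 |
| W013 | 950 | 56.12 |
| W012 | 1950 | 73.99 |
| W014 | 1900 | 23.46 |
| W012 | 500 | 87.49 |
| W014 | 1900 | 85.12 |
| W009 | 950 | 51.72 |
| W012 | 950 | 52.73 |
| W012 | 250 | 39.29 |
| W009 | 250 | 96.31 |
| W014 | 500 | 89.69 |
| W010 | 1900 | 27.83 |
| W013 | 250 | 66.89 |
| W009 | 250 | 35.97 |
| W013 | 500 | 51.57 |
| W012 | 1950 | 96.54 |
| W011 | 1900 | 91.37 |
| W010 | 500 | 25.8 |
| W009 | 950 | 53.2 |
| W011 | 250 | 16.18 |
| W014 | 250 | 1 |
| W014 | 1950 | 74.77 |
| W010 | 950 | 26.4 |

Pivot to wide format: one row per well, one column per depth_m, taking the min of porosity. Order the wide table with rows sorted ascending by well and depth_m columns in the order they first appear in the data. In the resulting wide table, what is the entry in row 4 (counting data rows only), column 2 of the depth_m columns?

73.99

With rows sorted ascending by well, row 4 is well=W012. depth_m columns in first-appearance order: 500, 1950, 950, 1900, 250; column 2 is 1950.
Long rows with well=W012, depth_m=1950: min(73.99, 96.54) = 73.99.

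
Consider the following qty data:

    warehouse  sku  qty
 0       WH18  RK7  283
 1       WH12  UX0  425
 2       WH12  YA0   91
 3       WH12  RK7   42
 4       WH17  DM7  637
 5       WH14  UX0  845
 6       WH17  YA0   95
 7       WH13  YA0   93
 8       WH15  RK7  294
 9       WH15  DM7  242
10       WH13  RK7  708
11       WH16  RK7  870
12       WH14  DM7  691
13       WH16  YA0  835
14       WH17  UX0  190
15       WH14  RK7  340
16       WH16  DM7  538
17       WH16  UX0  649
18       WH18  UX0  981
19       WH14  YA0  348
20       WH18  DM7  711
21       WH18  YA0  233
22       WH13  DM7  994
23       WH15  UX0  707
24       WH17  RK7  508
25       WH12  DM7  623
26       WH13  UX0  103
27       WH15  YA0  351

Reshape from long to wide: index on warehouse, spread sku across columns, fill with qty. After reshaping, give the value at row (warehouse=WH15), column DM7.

242

Wide layout: rows indexed by warehouse, columns are the 4 distinct sku values (RK7, UX0, YA0, DM7).
Cell (warehouse=WH15, sku=DM7) draws from the long row where warehouse=WH15 and sku=DM7, which has qty=242.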